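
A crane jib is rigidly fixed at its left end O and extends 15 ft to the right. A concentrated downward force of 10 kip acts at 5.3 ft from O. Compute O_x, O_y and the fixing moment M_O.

ΣF_x = 0: O_x = 0.
ΣF_y = 0: O_y − 10 = 0 → O_y = 10.00 kip.
ΣM about O: M_O − 10·5.3 = 0 → M_O = 53.00 kip·ft.

O_x = 0, O_y = 10.00 kip, M_O = 53.00 kip·ft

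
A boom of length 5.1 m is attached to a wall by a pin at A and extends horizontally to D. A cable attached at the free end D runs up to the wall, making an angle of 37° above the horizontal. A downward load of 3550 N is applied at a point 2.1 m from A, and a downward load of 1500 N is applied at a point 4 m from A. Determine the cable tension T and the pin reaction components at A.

ΣM about A: T·sin37°·5.1 − 3550·2.1 − 1500·4 = 0 → T = 13455/(5.1·0.601815) = 4383.8 ≈ 4384 N.
ΣF_x = 0: A_x − T·cos37° = 0 → A_x = 4383.8 × 0.798636 = 3501 N.
ΣF_y = 0: A_y + T·sin37° − 3550 − 1500 = 0 → A_y = 5050 − 4383.8 × 0.601815 = 2412 N.

T = 4384 N, A_x = 3501 N, A_y = 2412 N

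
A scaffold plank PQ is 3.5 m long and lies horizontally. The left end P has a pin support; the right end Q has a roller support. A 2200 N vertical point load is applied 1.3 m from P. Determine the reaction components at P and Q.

ΣM about P: Q_y·3.5 − 2200·1.3 = 0 → Q_y = 2860/3.5 = 817.143 ≈ 817.1 N.
ΣF_y = 0: P_y + 817.143 − 2200 = 0 → P_y = 1383 N.
ΣF_x = 0: no horizontal applied forces, so P_x = 0.

P_x = 0, P_y = 1383 N, Q_y = 817.1 N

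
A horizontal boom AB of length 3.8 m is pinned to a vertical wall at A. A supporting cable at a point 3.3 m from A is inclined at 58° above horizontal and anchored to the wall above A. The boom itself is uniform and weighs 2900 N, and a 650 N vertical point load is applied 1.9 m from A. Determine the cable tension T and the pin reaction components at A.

T = 2410 N, A_x = 1277 N, A_y = 1506 N

ΣM about A: T·sin58°·3.3 − 2900·1.9 − 650·1.9 = 0 → T = 6745/(3.3·0.848048) = 2410.17 ≈ 2410 N.
ΣF_x = 0: A_x − T·cos58° = 0 → A_x = 2410.17 × 0.529919 = 1277 N.
ΣF_y = 0: A_y + T·sin58° − 2900 − 650 = 0 → A_y = 3550 − 2410.17 × 0.848048 = 1506 N.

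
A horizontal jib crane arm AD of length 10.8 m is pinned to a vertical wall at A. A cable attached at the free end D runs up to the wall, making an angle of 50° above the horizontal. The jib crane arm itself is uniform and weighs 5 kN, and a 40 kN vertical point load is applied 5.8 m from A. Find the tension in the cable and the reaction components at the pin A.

ΣM about A: T·sin50°·10.8 − 5·5.4 − 40·5.8 = 0 → T = 259/(10.8·0.766044) = 31.3056 ≈ 31.31 kN.
ΣF_x = 0: A_x − T·cos50° = 0 → A_x = 31.3056 × 0.642788 = 20.12 kN.
ΣF_y = 0: A_y + T·sin50° − 5 − 40 = 0 → A_y = 45 − 31.3056 × 0.766044 = 21.02 kN.

T = 31.31 kN, A_x = 20.12 kN, A_y = 21.02 kN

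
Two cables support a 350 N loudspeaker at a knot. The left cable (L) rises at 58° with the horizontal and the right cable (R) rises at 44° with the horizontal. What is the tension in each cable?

T_L = 257.4 N, T_R = 189.6 N

ΣF_x = 0: −T_L·cos58° + T_R·cos44° = 0 → T_R = 0.736674·T_L.
ΣF_y = 0: T_L·sin58° + T_R·sin44° = 350.
Substitute: T_L·(0.848048 + 0.736674·0.694658) = 350 → T_L = 257.394 ≈ 257.4 N.
Then T_R = 0.736674 × 257.394 = 189.6 N.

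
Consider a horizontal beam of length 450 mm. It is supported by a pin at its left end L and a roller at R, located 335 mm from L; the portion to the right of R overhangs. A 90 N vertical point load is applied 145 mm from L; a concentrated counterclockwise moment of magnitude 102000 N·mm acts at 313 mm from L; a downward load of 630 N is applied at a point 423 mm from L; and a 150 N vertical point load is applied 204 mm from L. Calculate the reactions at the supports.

L_x = 0, L_y = 248.7 N, R_y = 621.3 N

Taking moments about L: R_y·335 − 90·145 + 102000 − 630·423 − 150·204 = 0 → R_y = 208140/335 = 621.313 ≈ 621.3 N.
ΣF_y = 0: L_y + 621.313 − 90 − 630 − 150 = 0 → L_y = 248.7 N.
ΣF_x = 0: no horizontal applied forces, so L_x = 0.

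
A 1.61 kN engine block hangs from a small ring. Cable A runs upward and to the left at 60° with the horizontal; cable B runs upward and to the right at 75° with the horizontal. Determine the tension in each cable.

T_A = 0.5893 kN, T_B = 1.138 kN

ΣF_x = 0: −T_A·cos60° + T_B·cos75° = 0 → T_B = 1.93185·T_A.
ΣF_y = 0: T_A·sin60° + T_B·sin75° = 1.61.
Substitute: T_A·(0.866025 + 1.93185·0.965926) = 1.61 → T_A = 0.589301 ≈ 0.5893 kN.
Then T_B = 1.93185 × 0.589301 = 1.138 kN.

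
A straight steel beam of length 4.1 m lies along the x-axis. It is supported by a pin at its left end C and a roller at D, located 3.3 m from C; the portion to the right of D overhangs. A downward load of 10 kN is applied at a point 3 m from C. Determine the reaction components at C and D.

C_x = 0, C_y = 0.9091 kN, D_y = 9.091 kN

ΣM about C: D_y·3.3 − 10·3 = 0 → D_y = 30/3.3 = 9.09091 ≈ 9.091 kN.
ΣF_y = 0: C_y + 9.09091 − 10 = 0 → C_y = 0.9091 kN.
ΣF_x = 0: no horizontal applied forces, so C_x = 0.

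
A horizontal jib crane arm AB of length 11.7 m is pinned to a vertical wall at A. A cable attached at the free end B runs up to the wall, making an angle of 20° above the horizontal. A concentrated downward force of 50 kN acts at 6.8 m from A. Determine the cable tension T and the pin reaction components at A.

T = 84.97 kN, A_x = 79.84 kN, A_y = 20.94 kN

ΣM about A: T·sin20°·11.7 − 50·6.8 = 0 → T = 340/(11.7·0.34202) = 84.9653 ≈ 84.97 kN.
ΣF_x = 0: A_x − T·cos20° = 0 → A_x = 84.9653 × 0.939693 = 79.84 kN.
ΣF_y = 0: A_y + T·sin20° − 50 = 0 → A_y = 50 − 84.9653 × 0.34202 = 20.94 kN.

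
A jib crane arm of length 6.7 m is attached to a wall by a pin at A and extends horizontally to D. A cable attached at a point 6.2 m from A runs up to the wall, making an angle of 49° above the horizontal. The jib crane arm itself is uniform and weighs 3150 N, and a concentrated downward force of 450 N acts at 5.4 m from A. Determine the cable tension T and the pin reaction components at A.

T = 2775 N, A_x = 1820 N, A_y = 1506 N

ΣM about A: T·sin49°·6.2 − 3150·3.35 − 450·5.4 = 0 → T = 12982.5/(6.2·0.75471) = 2774.51 ≈ 2775 N.
ΣF_x = 0: A_x − T·cos49° = 0 → A_x = 2774.51 × 0.656059 = 1820 N.
ΣF_y = 0: A_y + T·sin49° − 3150 − 450 = 0 → A_y = 3600 − 2774.51 × 0.75471 = 1506 N.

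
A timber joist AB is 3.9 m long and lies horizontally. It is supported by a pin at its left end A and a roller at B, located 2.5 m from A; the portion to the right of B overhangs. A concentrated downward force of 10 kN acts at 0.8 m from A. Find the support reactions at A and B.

Taking moments about A: B_y·2.5 − 10·0.8 = 0 → B_y = 8/2.5 = 3.200 kN.
ΣF_y = 0: A_y + 3.2 − 10 = 0 → A_y = 6.800 kN.
ΣF_x = 0: no horizontal applied forces, so A_x = 0.

A_x = 0, A_y = 6.800 kN, B_y = 3.200 kN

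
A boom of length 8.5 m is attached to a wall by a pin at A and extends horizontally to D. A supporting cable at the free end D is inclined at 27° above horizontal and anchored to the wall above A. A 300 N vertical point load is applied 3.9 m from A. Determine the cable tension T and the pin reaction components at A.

T = 303.2 N, A_x = 270.1 N, A_y = 162.4 N

ΣM about A: T·sin27°·8.5 − 300·3.9 = 0 → T = 1170/(8.5·0.45399) = 303.194 ≈ 303.2 N.
ΣF_x = 0: A_x − T·cos27° = 0 → A_x = 303.194 × 0.891007 = 270.1 N.
ΣF_y = 0: A_y + T·sin27° − 300 = 0 → A_y = 300 − 303.194 × 0.45399 = 162.4 N.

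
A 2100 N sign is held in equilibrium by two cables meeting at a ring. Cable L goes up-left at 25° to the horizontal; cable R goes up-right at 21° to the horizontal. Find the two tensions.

ΣF_x = 0: −T_L·cos25° + T_R·cos21° = 0 → T_R = 0.970787·T_L.
ΣF_y = 0: T_L·sin25° + T_R·sin21° = 2100.
Substitute: T_L·(0.422618 + 0.970787·0.358368) = 2100 → T_L = 2725.44 ≈ 2725 N.
Then T_R = 0.970787 × 2725.44 = 2646 N.

T_L = 2725 N, T_R = 2646 N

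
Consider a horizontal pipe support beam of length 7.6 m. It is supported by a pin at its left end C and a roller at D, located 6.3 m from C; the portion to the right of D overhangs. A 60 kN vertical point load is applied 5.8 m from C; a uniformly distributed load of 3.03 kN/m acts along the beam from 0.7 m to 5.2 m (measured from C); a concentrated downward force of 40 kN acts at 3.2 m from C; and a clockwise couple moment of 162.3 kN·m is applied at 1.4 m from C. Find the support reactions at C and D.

Resultant of the distributed load: 3.03 × 4.5 = 13.635 kN at 2.95 m from C.
Taking moments about C: D_y·6.3 − 60·5.8 − (3.03·4.5)·2.95 − 40·3.2 − 162.3 = 0 → D_y = 678.52325/6.3 = 107.702 ≈ 107.7 kN.
ΣF_y = 0: C_y + 107.702 − 60 − 3.03·4.5 − 40 = 0 → C_y = 5.933 kN.
ΣF_x = 0: no horizontal applied forces, so C_x = 0.

C_x = 0, C_y = 5.933 kN, D_y = 107.7 kN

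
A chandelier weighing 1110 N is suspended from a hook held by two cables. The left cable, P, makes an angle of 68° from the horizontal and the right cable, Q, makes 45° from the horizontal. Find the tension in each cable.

ΣF_x = 0: −T_P·cos68° + T_Q·cos45° = 0 → T_Q = 0.529774·T_P.
ΣF_y = 0: T_P·sin68° + T_Q·sin45° = 1110.
Substitute: T_P·(0.927184 + 0.529774·0.707107) = 1110 → T_P = 852.671 ≈ 852.7 N.
Then T_Q = 0.529774 × 852.671 = 451.7 N.

T_P = 852.7 N, T_Q = 451.7 N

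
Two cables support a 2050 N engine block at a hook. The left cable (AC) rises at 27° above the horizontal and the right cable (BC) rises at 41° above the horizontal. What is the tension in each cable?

T_AC = 1669 N, T_BC = 1970 N

ΣF_x = 0: −T_AC·cos27° + T_BC·cos41° = 0 → T_BC = 1.1806·T_AC.
ΣF_y = 0: T_AC·sin27° + T_BC·sin41° = 2050.
Substitute: T_AC·(0.45399 + 1.1806·0.656059) = 2050 → T_AC = 1668.66 ≈ 1669 N.
Then T_BC = 1.1806 × 1668.66 = 1970 N.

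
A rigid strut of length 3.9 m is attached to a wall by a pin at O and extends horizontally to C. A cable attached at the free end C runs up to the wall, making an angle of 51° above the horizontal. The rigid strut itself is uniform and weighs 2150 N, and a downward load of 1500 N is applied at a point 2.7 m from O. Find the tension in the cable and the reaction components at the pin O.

T = 2720 N, O_x = 1711 N, O_y = 1537 N

ΣM about O: T·sin51°·3.9 − 2150·1.95 − 1500·2.7 = 0 → T = 8242.5/(3.9·0.777146) = 2719.52 ≈ 2720 N.
ΣF_x = 0: O_x − T·cos51° = 0 → O_x = 2719.52 × 0.62932 = 1711 N.
ΣF_y = 0: O_y + T·sin51° − 2150 − 1500 = 0 → O_y = 3650 − 2719.52 × 0.777146 = 1537 N.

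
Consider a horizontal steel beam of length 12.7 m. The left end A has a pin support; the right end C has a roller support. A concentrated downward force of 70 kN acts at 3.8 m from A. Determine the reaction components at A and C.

A_x = 0, A_y = 49.06 kN, C_y = 20.94 kN

Taking moments about A: C_y·12.7 − 70·3.8 = 0 → C_y = 266/12.7 = 20.9449 ≈ 20.94 kN.
ΣF_y = 0: A_y + 20.9449 − 70 = 0 → A_y = 49.06 kN.
ΣF_x = 0: no horizontal applied forces, so A_x = 0.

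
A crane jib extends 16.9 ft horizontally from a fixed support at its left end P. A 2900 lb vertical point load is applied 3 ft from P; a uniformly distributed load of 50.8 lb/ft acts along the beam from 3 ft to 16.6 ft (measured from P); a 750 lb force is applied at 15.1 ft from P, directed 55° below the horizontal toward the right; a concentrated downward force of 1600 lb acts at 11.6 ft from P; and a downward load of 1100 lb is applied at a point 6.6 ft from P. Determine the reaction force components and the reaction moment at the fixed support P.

Resultant of the distributed load: 50.8 × 13.6 = 690.88 lb at 9.8 ft from P.
ΣF_x = 0: P_x + 750·cos55° = 0 → P_x = -430.2 lb.
ΣF_y = 0: P_y − 2900 − 50.8·13.6 − 750·sin55° − 1600 − 1100 = 0 → P_y = 6905 lb.
ΣM about P: M_P − 2900·3 − (50.8·13.6)·9.8 − 750·sin55°·15.1 − 1600·11.6 − 1100·6.6 = 0 → M_P = 50570 lb·ft.

P_x = -430.2 lb, P_y = 6905 lb, M_P = 50570 lb·ft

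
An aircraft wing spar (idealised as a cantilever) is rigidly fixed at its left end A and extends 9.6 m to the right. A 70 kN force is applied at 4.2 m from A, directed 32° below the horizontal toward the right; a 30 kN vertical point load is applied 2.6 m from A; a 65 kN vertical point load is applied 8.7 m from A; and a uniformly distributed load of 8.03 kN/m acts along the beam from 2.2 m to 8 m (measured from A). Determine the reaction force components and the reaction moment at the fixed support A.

Resultant of the distributed load: 8.03 × 5.8 = 46.574 kN at 5.1 m from A.
ΣF_x = 0: A_x + 70·cos32° = 0 → A_x = -59.36 kN.
ΣF_y = 0: A_y − 70·sin32° − 30 − 65 − 8.03·5.8 = 0 → A_y = 178.7 kN.
ΣM about A: M_A − 70·sin32°·4.2 − 30·2.6 − 65·8.7 − (8.03·5.8)·5.1 = 0 → M_A = 1037 kN·m.

A_x = -59.36 kN, A_y = 178.7 kN, M_A = 1037 kN·m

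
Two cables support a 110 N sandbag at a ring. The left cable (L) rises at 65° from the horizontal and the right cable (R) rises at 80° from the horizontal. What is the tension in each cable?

ΣF_x = 0: −T_L·cos65° + T_R·cos80° = 0 → T_R = 2.43376·T_L.
ΣF_y = 0: T_L·sin65° + T_R·sin80° = 110.
Substitute: T_L·(0.906308 + 2.43376·0.984808) = 110 → T_L = 33.3021 ≈ 33.30 N.
Then T_R = 2.43376 × 33.3021 = 81.05 N.

T_L = 33.30 N, T_R = 81.05 N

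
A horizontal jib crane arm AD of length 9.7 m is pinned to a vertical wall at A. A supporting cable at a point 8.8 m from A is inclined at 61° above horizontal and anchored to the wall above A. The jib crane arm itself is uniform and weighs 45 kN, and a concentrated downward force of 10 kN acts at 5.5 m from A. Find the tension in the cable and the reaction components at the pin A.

ΣM about A: T·sin61°·8.8 − 45·4.85 − 10·5.5 = 0 → T = 273.25/(8.8·0.87462) = 35.5024 ≈ 35.50 kN.
ΣF_x = 0: A_x − T·cos61° = 0 → A_x = 35.5024 × 0.48481 = 17.21 kN.
ΣF_y = 0: A_y + T·sin61° − 45 − 10 = 0 → A_y = 55 − 35.5024 × 0.87462 = 23.95 kN.

T = 35.50 kN, A_x = 17.21 kN, A_y = 23.95 kN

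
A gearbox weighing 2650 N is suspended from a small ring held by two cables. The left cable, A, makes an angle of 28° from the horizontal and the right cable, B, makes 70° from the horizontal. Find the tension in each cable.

ΣF_x = 0: −T_A·cos28° + T_B·cos70° = 0 → T_B = 2.58157·T_A.
ΣF_y = 0: T_A·sin28° + T_B·sin70° = 2650.
Substitute: T_A·(0.469472 + 2.58157·0.939693) = 2650 → T_A = 915.259 ≈ 915.3 N.
Then T_B = 2.58157 × 915.259 = 2363 N.

T_A = 915.3 N, T_B = 2363 N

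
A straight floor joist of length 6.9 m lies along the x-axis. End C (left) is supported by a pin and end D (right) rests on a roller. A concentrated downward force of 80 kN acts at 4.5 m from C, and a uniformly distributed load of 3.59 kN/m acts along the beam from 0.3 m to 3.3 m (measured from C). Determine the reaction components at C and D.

C_x = 0, C_y = 35.79 kN, D_y = 54.98 kN

Resultant of the distributed load: 3.59 × 3 = 10.77 kN at 1.8 m from C.
Moments about C: D_y·6.9 − 80·4.5 − (3.59·3)·1.8 = 0 → D_y = 379.386/6.9 = 54.9835 ≈ 54.98 kN.
ΣF_y = 0: C_y + 54.9835 − 80 − 3.59·3 = 0 → C_y = 35.79 kN.
ΣF_x = 0: no horizontal applied forces, so C_x = 0.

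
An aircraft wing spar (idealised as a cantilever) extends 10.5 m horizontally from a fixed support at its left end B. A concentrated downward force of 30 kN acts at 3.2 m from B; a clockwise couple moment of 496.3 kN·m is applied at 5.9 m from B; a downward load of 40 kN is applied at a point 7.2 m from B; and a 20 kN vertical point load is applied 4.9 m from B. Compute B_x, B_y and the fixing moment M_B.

ΣF_x = 0: B_x = 0.
ΣF_y = 0: B_y − 30 − 40 − 20 = 0 → B_y = 90.00 kN.
ΣM about B: M_B − 30·3.2 − 496.3 − 40·7.2 − 20·4.9 = 0 → M_B = 978.3 kN·m.

B_x = 0, B_y = 90.00 kN, M_B = 978.3 kN·m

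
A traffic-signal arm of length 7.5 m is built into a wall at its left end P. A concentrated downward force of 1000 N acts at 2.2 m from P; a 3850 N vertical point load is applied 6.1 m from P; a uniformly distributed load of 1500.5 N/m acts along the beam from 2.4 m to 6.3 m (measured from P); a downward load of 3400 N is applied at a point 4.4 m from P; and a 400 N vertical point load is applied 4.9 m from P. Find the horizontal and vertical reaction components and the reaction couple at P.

P_x = 0, P_y = 14500 N, M_P = 68060 N·m

Resultant of the distributed load: 1500.5 × 3.9 = 5851.95 N at 4.35 m from P.
ΣF_x = 0: P_x = 0.
ΣF_y = 0: P_y − 1000 − 3850 − 1500.5·3.9 − 3400 − 400 = 0 → P_y = 14500 N.
ΣM about P: M_P − 1000·2.2 − 3850·6.1 − (1500.5·3.9)·4.35 − 3400·4.4 − 400·4.9 = 0 → M_P = 68060 N·m.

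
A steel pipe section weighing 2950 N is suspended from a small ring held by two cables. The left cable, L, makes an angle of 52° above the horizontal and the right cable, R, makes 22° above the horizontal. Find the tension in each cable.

ΣF_x = 0: −T_L·cos52° + T_R·cos22° = 0 → T_R = 0.664012·T_L.
ΣF_y = 0: T_L·sin52° + T_R·sin22° = 2950.
Substitute: T_L·(0.788011 + 0.664012·0.374607) = 2950 → T_L = 2845.42 ≈ 2845 N.
Then T_R = 0.664012 × 2845.42 = 1889 N.

T_L = 2845 N, T_R = 1889 N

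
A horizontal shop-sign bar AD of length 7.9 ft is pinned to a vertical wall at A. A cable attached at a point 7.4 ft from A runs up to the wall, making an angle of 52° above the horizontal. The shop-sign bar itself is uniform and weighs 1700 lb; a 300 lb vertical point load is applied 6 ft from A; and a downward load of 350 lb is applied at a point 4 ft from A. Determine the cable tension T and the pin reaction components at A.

T = 1700 lb, A_x = 1047 lb, A_y = 1010 lb

ΣM about A: T·sin52°·7.4 − 1700·3.95 − 300·6 − 350·4 = 0 → T = 9915/(7.4·0.788011) = 1700.31 ≈ 1700 lb.
ΣF_x = 0: A_x − T·cos52° = 0 → A_x = 1700.31 × 0.615661 = 1047 lb.
ΣF_y = 0: A_y + T·sin52° − 1700 − 300 − 350 = 0 → A_y = 2350 − 1700.31 × 0.788011 = 1010 lb.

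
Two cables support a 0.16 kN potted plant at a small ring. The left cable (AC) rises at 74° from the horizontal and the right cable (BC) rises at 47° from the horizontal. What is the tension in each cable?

T_AC = 0.1273 kN, T_BC = 0.05145 kN

ΣF_x = 0: −T_AC·cos74° + T_BC·cos47° = 0 → T_BC = 0.404161·T_AC.
ΣF_y = 0: T_AC·sin74° + T_BC·sin47° = 0.16.
Substitute: T_AC·(0.961262 + 0.404161·0.731354) = 0.16 → T_AC = 0.127303 ≈ 0.1273 kN.
Then T_BC = 0.404161 × 0.127303 = 0.05145 kN.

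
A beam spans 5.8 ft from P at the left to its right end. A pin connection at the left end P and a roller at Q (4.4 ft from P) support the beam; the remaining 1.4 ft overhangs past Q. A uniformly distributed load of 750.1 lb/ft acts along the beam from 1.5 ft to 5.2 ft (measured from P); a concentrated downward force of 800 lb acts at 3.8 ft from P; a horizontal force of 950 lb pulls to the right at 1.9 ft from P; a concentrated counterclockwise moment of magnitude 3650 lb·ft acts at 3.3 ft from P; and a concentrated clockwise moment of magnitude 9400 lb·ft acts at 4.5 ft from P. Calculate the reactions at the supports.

Resultant of the distributed load: 750.1 × 3.7 = 2775.37 lb at 3.35 ft from P.
Moments about P: Q_y·4.4 − (750.1·3.7)·3.35 − 800·3.8 + 3650 − 9400 = 0 → Q_y = 18087.4895/4.4 = 4110.79 ≈ 4111 lb.
ΣF_y = 0: P_y + 4110.79 − 750.1·3.7 − 800 = 0 → P_y = -535.4 lb.
ΣF_x = 0: P_x + 950 = 0 → P_x = -950.0 lb.

P_x = -950.0 lb, P_y = -535.4 lb, Q_y = 4111 lb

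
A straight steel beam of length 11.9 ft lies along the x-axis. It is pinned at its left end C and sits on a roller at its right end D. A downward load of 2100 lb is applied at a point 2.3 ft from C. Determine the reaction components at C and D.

C_x = 0, C_y = 1694 lb, D_y = 405.9 lb

Moments about C: D_y·11.9 − 2100·2.3 = 0 → D_y = 4830/11.9 = 405.882 ≈ 405.9 lb.
ΣF_y = 0: C_y + 405.882 − 2100 = 0 → C_y = 1694 lb.
ΣF_x = 0: no horizontal applied forces, so C_x = 0.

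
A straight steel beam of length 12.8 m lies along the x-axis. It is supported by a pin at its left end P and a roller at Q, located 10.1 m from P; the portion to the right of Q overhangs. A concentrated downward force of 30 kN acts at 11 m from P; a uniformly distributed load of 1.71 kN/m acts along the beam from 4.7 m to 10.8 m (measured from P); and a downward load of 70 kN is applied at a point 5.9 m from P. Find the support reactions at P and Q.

P_x = 0, P_y = 28.86 kN, Q_y = 81.57 kN

Resultant of the distributed load: 1.71 × 6.1 = 10.431 kN at 7.75 m from P.
Moments about P: Q_y·10.1 − 30·11 − (1.71·6.1)·7.75 − 70·5.9 = 0 → Q_y = 823.84025/10.1 = 81.5683 ≈ 81.57 kN.
ΣF_y = 0: P_y + 81.5683 − 30 − 1.71·6.1 − 70 = 0 → P_y = 28.86 kN.
ΣF_x = 0: no horizontal applied forces, so P_x = 0.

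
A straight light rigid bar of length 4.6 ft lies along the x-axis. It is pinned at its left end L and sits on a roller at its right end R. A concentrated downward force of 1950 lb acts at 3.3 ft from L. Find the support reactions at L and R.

Moments about L: R_y·4.6 − 1950·3.3 = 0 → R_y = 6435/4.6 = 1398.91 ≈ 1399 lb.
ΣF_y = 0: L_y + 1398.91 − 1950 = 0 → L_y = 551.1 lb.
ΣF_x = 0: no horizontal applied forces, so L_x = 0.

L_x = 0, L_y = 551.1 lb, R_y = 1399 lb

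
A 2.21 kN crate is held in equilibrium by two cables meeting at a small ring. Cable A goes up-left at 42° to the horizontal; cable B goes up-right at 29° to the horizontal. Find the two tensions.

ΣF_x = 0: −T_A·cos42° + T_B·cos29° = 0 → T_B = 0.849678·T_A.
ΣF_y = 0: T_A·sin42° + T_B·sin29° = 2.21.
Substitute: T_A·(0.669131 + 0.849678·0.48481) = 2.21 → T_A = 2.04428 ≈ 2.044 kN.
Then T_B = 0.849678 × 2.04428 = 1.737 kN.

T_A = 2.044 kN, T_B = 1.737 kN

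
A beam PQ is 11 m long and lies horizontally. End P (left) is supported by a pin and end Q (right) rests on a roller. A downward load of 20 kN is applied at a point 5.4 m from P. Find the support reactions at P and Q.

Moments about P: Q_y·11 − 20·5.4 = 0 → Q_y = 108/11 = 9.81818 ≈ 9.818 kN.
ΣF_y = 0: P_y + 9.81818 − 20 = 0 → P_y = 10.18 kN.
ΣF_x = 0: no horizontal applied forces, so P_x = 0.

P_x = 0, P_y = 10.18 kN, Q_y = 9.818 kN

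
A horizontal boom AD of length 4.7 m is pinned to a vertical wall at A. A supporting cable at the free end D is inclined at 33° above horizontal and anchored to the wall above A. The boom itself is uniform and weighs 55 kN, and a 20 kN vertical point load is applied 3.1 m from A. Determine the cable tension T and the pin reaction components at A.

T = 74.71 kN, A_x = 62.66 kN, A_y = 34.31 kN

ΣM about A: T·sin33°·4.7 − 55·2.35 − 20·3.1 = 0 → T = 191.25/(4.7·0.544639) = 74.7128 ≈ 74.71 kN.
ΣF_x = 0: A_x − T·cos33° = 0 → A_x = 74.7128 × 0.838671 = 62.66 kN.
ΣF_y = 0: A_y + T·sin33° − 55 − 20 = 0 → A_y = 75 − 74.7128 × 0.544639 = 34.31 kN.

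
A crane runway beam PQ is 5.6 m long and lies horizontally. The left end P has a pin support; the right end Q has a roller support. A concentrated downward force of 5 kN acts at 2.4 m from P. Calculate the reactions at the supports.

ΣM about P: Q_y·5.6 − 5·2.4 = 0 → Q_y = 12/5.6 = 2.14286 ≈ 2.143 kN.
ΣF_y = 0: P_y + 2.14286 − 5 = 0 → P_y = 2.857 kN.
ΣF_x = 0: no horizontal applied forces, so P_x = 0.

P_x = 0, P_y = 2.857 kN, Q_y = 2.143 kN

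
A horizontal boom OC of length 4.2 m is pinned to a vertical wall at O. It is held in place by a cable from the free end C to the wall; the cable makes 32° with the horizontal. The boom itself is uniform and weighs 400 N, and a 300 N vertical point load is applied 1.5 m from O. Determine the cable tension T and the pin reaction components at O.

T = 579.6 N, O_x = 491.5 N, O_y = 392.9 N

ΣM about O: T·sin32°·4.2 − 400·2.1 − 300·1.5 = 0 → T = 1290/(4.2·0.529919) = 579.603 ≈ 579.6 N.
ΣF_x = 0: O_x − T·cos32° = 0 → O_x = 579.603 × 0.848048 = 491.5 N.
ΣF_y = 0: O_y + T·sin32° − 400 − 300 = 0 → O_y = 700 − 579.603 × 0.529919 = 392.9 N.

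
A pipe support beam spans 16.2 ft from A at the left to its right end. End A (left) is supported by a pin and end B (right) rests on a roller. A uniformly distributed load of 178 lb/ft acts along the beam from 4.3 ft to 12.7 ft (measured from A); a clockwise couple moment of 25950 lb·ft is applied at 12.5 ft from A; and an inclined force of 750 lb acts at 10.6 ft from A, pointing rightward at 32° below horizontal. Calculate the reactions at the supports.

A_x = -636.0 lb, A_y = -753.8 lb, B_y = 2646 lb

Resultant of the distributed load: 178 × 8.4 = 1495.2 lb at 8.5 ft from A.
ΣM about A: B_y·16.2 − (178·8.4)·8.5 − 25950 − 750·sin32°·10.6 = 0 → B_y = 42872.1/16.2 = 2646.43 ≈ 2646 lb.
ΣF_y = 0: A_y + 2646.43 − 178·8.4 − 750·sin32° = 0 → A_y = -753.8 lb.
ΣF_x = 0: A_x + 750·cos32° = 0 → A_x = -636.0 lb.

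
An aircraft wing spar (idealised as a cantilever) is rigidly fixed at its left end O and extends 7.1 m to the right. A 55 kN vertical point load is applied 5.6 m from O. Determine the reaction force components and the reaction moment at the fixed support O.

ΣF_x = 0: O_x = 0.
ΣF_y = 0: O_y − 55 = 0 → O_y = 55.00 kN.
ΣM about O: M_O − 55·5.6 = 0 → M_O = 308.0 kN·m.

O_x = 0, O_y = 55.00 kN, M_O = 308.0 kN·m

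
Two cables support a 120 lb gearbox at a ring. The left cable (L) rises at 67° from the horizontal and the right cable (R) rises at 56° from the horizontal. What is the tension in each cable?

ΣF_x = 0: −T_L·cos67° + T_R·cos56° = 0 → T_R = 0.698741·T_L.
ΣF_y = 0: T_L·sin67° + T_R·sin56° = 120.
Substitute: T_L·(0.920505 + 0.698741·0.829038) = 120 → T_L = 80.0113 ≈ 80.01 lb.
Then T_R = 0.698741 × 80.0113 = 55.91 lb.

T_L = 80.01 lb, T_R = 55.91 lb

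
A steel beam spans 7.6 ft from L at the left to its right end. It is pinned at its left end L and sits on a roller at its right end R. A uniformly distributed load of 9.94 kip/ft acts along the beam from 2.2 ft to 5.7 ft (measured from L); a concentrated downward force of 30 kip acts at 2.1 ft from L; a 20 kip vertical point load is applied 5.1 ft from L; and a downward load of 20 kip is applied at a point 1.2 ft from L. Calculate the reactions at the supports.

Resultant of the distributed load: 9.94 × 3.5 = 34.79 kip at 3.95 ft from L.
Taking moments about L: R_y·7.6 − (9.94·3.5)·3.95 − 30·2.1 − 20·5.1 − 20·1.2 = 0 → R_y = 326.4205/7.6 = 42.9501 ≈ 42.95 kip.
ΣF_y = 0: L_y + 42.9501 − 9.94·3.5 − 30 − 20 − 20 = 0 → L_y = 61.84 kip.
ΣF_x = 0: no horizontal applied forces, so L_x = 0.

L_x = 0, L_y = 61.84 kip, R_y = 42.95 kip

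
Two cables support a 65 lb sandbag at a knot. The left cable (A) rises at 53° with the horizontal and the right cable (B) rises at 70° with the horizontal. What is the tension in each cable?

T_A = 26.51 lb, T_B = 46.64 lb

ΣF_x = 0: −T_A·cos53° + T_B·cos70° = 0 → T_B = 1.75959·T_A.
ΣF_y = 0: T_A·sin53° + T_B·sin70° = 65.
Substitute: T_A·(0.798636 + 1.75959·0.939693) = 65 → T_A = 26.5078 ≈ 26.51 lb.
Then T_B = 1.75959 × 26.5078 = 46.64 lb.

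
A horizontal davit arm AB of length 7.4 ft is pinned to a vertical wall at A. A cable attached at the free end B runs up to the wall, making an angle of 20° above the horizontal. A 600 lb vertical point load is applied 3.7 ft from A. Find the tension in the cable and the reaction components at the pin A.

ΣM about A: T·sin20°·7.4 − 600·3.7 = 0 → T = 2220/(7.4·0.34202) = 877.142 ≈ 877.1 lb.
ΣF_x = 0: A_x − T·cos20° = 0 → A_x = 877.142 × 0.939693 = 824.2 lb.
ΣF_y = 0: A_y + T·sin20° − 600 = 0 → A_y = 600 − 877.142 × 0.34202 = 300.0 lb.

T = 877.1 lb, A_x = 824.2 lb, A_y = 300.0 lb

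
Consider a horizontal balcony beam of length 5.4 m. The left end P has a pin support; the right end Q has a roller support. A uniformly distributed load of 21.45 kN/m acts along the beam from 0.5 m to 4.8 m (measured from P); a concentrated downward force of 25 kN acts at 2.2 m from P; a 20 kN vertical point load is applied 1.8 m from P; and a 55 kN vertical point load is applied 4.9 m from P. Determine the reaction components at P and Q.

P_x = 0, P_y = 80.21 kN, Q_y = 112.0 kN

Resultant of the distributed load: 21.45 × 4.3 = 92.235 kN at 2.65 m from P.
Taking moments about P: Q_y·5.4 − (21.45·4.3)·2.65 − 25·2.2 − 20·1.8 − 55·4.9 = 0 → Q_y = 604.92275/5.4 = 112.023 ≈ 112.0 kN.
ΣF_y = 0: P_y + 112.023 − 21.45·4.3 − 25 − 20 − 55 = 0 → P_y = 80.21 kN.
ΣF_x = 0: no horizontal applied forces, so P_x = 0.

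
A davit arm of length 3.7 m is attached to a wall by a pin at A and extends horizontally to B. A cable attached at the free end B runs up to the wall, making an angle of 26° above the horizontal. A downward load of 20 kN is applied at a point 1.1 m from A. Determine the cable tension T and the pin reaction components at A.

T = 13.56 kN, A_x = 12.19 kN, A_y = 14.05 kN

ΣM about A: T·sin26°·3.7 − 20·1.1 = 0 → T = 22/(3.7·0.438371) = 13.5637 ≈ 13.56 kN.
ΣF_x = 0: A_x − T·cos26° = 0 → A_x = 13.5637 × 0.898794 = 12.19 kN.
ΣF_y = 0: A_y + T·sin26° − 20 = 0 → A_y = 20 − 13.5637 × 0.438371 = 14.05 kN.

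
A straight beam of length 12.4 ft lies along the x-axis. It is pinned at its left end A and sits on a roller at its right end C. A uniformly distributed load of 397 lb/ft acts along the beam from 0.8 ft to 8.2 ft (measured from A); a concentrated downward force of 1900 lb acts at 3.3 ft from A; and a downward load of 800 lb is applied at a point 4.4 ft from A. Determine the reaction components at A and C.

A_x = 0, A_y = 3782 lb, C_y = 1856 lb

Resultant of the distributed load: 397 × 7.4 = 2937.8 lb at 4.5 ft from A.
Moments about A: C_y·12.4 − (397·7.4)·4.5 − 1900·3.3 − 800·4.4 = 0 → C_y = 23010.1/12.4 = 1855.65 ≈ 1856 lb.
ΣF_y = 0: A_y + 1855.65 − 397·7.4 − 1900 − 800 = 0 → A_y = 3782 lb.
ΣF_x = 0: no horizontal applied forces, so A_x = 0.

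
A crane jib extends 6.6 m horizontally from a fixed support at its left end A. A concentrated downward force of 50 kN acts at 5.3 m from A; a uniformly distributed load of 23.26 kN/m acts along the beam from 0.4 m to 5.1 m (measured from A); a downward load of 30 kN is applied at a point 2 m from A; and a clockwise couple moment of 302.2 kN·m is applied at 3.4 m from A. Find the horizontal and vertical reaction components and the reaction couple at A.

Resultant of the distributed load: 23.26 × 4.7 = 109.322 kN at 2.75 m from A.
ΣF_x = 0: A_x = 0.
ΣF_y = 0: A_y − 50 − 23.26·4.7 − 30 = 0 → A_y = 189.3 kN.
ΣM about A: M_A − 50·5.3 − (23.26·4.7)·2.75 − 30·2 − 302.2 = 0 → M_A = 927.8 kN·m.

A_x = 0, A_y = 189.3 kN, M_A = 927.8 kN·m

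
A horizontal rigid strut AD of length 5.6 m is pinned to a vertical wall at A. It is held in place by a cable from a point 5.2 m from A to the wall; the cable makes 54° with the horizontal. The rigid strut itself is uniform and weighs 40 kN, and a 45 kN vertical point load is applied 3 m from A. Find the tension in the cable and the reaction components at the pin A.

T = 58.71 kN, A_x = 34.51 kN, A_y = 37.50 kN

ΣM about A: T·sin54°·5.2 − 40·2.8 − 45·3 = 0 → T = 247/(5.2·0.809017) = 58.7132 ≈ 58.71 kN.
ΣF_x = 0: A_x − T·cos54° = 0 → A_x = 58.7132 × 0.587785 = 34.51 kN.
ΣF_y = 0: A_y + T·sin54° − 40 − 45 = 0 → A_y = 85 − 58.7132 × 0.809017 = 37.50 kN.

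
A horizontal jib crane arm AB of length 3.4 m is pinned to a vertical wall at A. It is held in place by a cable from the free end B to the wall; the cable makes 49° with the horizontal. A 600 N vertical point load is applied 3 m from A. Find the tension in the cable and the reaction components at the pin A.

ΣM about A: T·sin49°·3.4 − 600·3 = 0 → T = 1800/(3.4·0.75471) = 701.477 ≈ 701.5 N.
ΣF_x = 0: A_x − T·cos49° = 0 → A_x = 701.477 × 0.656059 = 460.2 N.
ΣF_y = 0: A_y + T·sin49° − 600 = 0 → A_y = 600 − 701.477 × 0.75471 = 70.59 N.

T = 701.5 N, A_x = 460.2 N, A_y = 70.59 N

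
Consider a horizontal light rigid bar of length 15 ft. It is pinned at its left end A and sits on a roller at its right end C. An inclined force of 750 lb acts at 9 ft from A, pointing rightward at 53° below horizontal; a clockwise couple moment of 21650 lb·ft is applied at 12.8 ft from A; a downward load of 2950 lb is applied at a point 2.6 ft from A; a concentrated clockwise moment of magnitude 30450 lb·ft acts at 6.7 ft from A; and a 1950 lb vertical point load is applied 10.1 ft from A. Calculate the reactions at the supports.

A_x = -451.4 lb, A_y = -158.1 lb, C_y = 5657 lb

Moments about A: C_y·15 − 750·sin53°·9 − 21650 − 2950·2.6 − 30450 − 1950·10.1 = 0 → C_y = 84855.8/15 = 5657.05 ≈ 5657 lb.
ΣF_y = 0: A_y + 5657.05 − 750·sin53° − 2950 − 1950 = 0 → A_y = -158.1 lb.
ΣF_x = 0: A_x + 750·cos53° = 0 → A_x = -451.4 lb.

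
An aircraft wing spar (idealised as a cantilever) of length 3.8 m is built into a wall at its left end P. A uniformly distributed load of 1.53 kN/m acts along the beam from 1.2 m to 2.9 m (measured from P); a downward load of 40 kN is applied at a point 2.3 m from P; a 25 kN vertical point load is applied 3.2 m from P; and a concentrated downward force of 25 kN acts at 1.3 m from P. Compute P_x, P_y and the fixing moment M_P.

P_x = 0, P_y = 92.60 kN, M_P = 209.8 kN·m

Resultant of the distributed load: 1.53 × 1.7 = 2.601 kN at 2.05 m from P.
ΣF_x = 0: P_x = 0.
ΣF_y = 0: P_y − 1.53·1.7 − 40 − 25 − 25 = 0 → P_y = 92.60 kN.
ΣM about P: M_P − (1.53·1.7)·2.05 − 40·2.3 − 25·3.2 − 25·1.3 = 0 → M_P = 209.8 kN·m.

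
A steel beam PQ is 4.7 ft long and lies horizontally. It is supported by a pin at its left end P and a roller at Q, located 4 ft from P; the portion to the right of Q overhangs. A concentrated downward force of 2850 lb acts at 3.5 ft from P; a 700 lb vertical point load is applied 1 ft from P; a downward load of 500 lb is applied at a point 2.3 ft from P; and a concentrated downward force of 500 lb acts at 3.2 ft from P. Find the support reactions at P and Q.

ΣM about P: Q_y·4 − 2850·3.5 − 700·1 − 500·2.3 − 500·3.2 = 0 → Q_y = 13425/4 = 3356.25 ≈ 3356 lb.
ΣF_y = 0: P_y + 3356.25 − 2850 − 700 − 500 − 500 = 0 → P_y = 1194 lb.
ΣF_x = 0: no horizontal applied forces, so P_x = 0.

P_x = 0, P_y = 1194 lb, Q_y = 3356 lb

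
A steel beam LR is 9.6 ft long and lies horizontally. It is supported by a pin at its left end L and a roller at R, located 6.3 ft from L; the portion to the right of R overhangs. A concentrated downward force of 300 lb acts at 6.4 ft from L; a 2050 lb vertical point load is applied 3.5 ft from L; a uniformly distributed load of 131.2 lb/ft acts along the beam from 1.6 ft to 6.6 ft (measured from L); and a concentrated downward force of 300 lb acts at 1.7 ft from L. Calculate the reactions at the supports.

L_x = 0, L_y = 1354 lb, R_y = 1952 lb

Resultant of the distributed load: 131.2 × 5 = 656 lb at 4.1 ft from L.
Moments about L: R_y·6.3 − 300·6.4 − 2050·3.5 − (131.2·5)·4.1 − 300·1.7 = 0 → R_y = 12294.6/6.3 = 1951.52 ≈ 1952 lb.
ΣF_y = 0: L_y + 1951.52 − 300 − 2050 − 131.2·5 − 300 = 0 → L_y = 1354 lb.
ΣF_x = 0: no horizontal applied forces, so L_x = 0.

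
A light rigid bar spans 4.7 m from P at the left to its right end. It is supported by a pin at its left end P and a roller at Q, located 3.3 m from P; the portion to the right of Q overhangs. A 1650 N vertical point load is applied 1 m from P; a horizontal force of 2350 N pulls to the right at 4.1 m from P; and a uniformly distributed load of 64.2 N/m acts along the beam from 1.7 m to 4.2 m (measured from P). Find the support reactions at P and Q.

Resultant of the distributed load: 64.2 × 2.5 = 160.5 N at 2.95 m from P.
Moments about P: Q_y·3.3 − 1650·1 − (64.2·2.5)·2.95 = 0 → Q_y = 2123.475/3.3 = 643.477 ≈ 643.5 N.
ΣF_y = 0: P_y + 643.477 − 1650 − 64.2·2.5 = 0 → P_y = 1167 N.
ΣF_x = 0: P_x + 2350 = 0 → P_x = -2350 N.

P_x = -2350 N, P_y = 1167 N, Q_y = 643.5 N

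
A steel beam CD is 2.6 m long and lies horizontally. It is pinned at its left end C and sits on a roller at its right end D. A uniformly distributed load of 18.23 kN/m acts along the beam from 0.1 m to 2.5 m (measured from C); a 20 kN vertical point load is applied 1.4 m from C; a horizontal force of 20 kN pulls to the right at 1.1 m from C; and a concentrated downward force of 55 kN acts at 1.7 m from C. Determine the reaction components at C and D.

Resultant of the distributed load: 18.23 × 2.4 = 43.752 kN at 1.3 m from C.
Taking moments about C: D_y·2.6 − (18.23·2.4)·1.3 − 20·1.4 − 55·1.7 = 0 → D_y = 178.3776/2.6 = 68.6068 ≈ 68.61 kN.
ΣF_y = 0: C_y + 68.6068 − 18.23·2.4 − 20 − 55 = 0 → C_y = 50.15 kN.
ΣF_x = 0: C_x + 20 = 0 → C_x = -20.00 kN.

C_x = -20.00 kN, C_y = 50.15 kN, D_y = 68.61 kN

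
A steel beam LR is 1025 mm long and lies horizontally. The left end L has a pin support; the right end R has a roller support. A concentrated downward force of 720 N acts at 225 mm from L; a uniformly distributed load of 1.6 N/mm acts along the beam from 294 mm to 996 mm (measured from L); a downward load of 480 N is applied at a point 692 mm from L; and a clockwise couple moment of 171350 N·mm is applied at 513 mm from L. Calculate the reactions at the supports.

L_x = 0, L_y = 967.1 N, R_y = 1356 N

Resultant of the distributed load: 1.6 × 702 = 1123.2 N at 645 mm from L.
Taking moments about L: R_y·1025 − 720·225 − (1.6·702)·645 − 480·692 − 171350 = 0 → R_y = 1389974/1025 = 1356.07 ≈ 1356 N.
ΣF_y = 0: L_y + 1356.07 − 720 − 1.6·702 − 480 = 0 → L_y = 967.1 N.
ΣF_x = 0: no horizontal applied forces, so L_x = 0.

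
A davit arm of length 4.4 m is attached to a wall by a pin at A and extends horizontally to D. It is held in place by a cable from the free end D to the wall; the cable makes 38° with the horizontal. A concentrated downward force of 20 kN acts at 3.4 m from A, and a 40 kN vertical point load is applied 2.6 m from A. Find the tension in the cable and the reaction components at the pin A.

T = 63.49 kN, A_x = 50.03 kN, A_y = 20.91 kN

ΣM about A: T·sin38°·4.4 − 20·3.4 − 40·2.6 = 0 → T = 172/(4.4·0.615661) = 63.4942 ≈ 63.49 kN.
ΣF_x = 0: A_x − T·cos38° = 0 → A_x = 63.4942 × 0.788011 = 50.03 kN.
ΣF_y = 0: A_y + T·sin38° − 20 − 40 = 0 → A_y = 60 − 63.4942 × 0.615661 = 20.91 kN.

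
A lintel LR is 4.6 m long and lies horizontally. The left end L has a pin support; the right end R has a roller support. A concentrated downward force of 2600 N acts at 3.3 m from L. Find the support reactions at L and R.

ΣM about L: R_y·4.6 − 2600·3.3 = 0 → R_y = 8580/4.6 = 1865.22 ≈ 1865 N.
ΣF_y = 0: L_y + 1865.22 − 2600 = 0 → L_y = 734.8 N.
ΣF_x = 0: no horizontal applied forces, so L_x = 0.

L_x = 0, L_y = 734.8 N, R_y = 1865 N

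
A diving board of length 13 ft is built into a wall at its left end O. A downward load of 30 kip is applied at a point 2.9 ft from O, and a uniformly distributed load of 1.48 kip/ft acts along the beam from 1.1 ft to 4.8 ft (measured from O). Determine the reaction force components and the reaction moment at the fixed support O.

O_x = 0, O_y = 35.48 kip, M_O = 103.2 kip·ft

Resultant of the distributed load: 1.48 × 3.7 = 5.476 kip at 2.95 ft from O.
ΣF_x = 0: O_x = 0.
ΣF_y = 0: O_y − 30 − 1.48·3.7 = 0 → O_y = 35.48 kip.
ΣM about O: M_O − 30·2.9 − (1.48·3.7)·2.95 = 0 → M_O = 103.2 kip·ft.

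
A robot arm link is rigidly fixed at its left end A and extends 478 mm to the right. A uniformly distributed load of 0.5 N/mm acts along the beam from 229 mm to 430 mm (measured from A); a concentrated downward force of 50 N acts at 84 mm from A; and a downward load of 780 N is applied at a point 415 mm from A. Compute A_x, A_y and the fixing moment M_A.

A_x = 0, A_y = 930.5 N, M_A = 361000 N·mm

Resultant of the distributed load: 0.5 × 201 = 100.5 N at 329.5 mm from A.
ΣF_x = 0: A_x = 0.
ΣF_y = 0: A_y − 0.5·201 − 50 − 780 = 0 → A_y = 930.5 N.
ΣM about A: M_A − (0.5·201)·329.5 − 50·84 − 780·415 = 0 → M_A = 361000 N·mm.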